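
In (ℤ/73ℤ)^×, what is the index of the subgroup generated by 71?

4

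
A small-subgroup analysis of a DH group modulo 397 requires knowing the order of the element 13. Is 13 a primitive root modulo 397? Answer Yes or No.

φ(397) = 397 − 1 = 396 = 2^2 · 3^2 · 11.
An element g generates (Z/397Z)^× iff g^(396/q) ≢ 1 (mod 397) for each prime q ∈ {2, 3, 11}.
13^198 ≡ 396 (mod 397)  [q = 2: ≢ 1 ✓]
13^132 ≡ 34 (mod 397)  [q = 3: ≢ 1 ✓]
13^36 ≡ 333 (mod 397)  [q = 11: ≢ 1 ✓]
None equal 1, so ord_397(13) = 396: 13 is a primitive root.

Yes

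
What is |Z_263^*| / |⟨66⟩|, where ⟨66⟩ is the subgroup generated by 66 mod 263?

2

The order of 66 must divide φ(263) = 263 − 1 = 262 = 2 · 131.
Divisors of 262: 1, 2, 131, 262.
Evaluate successive powers at the divisors of 262:
66^1 ≡ 66 (mod 263)
66^2 ≡ 148 (mod 263)
66^131 ≡ 1 (mod 263) ✓
Thus |⟨66⟩| = ord(66) = 131.
[(Z/263Z)^× : ⟨66⟩] = 262/131 = 2.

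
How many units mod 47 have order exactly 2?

1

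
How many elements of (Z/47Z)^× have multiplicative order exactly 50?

0

φ(47) = 47 − 1 = 46 = 2 · 23.
In a cyclic group of order 46, there are φ(d) elements of order d for each divisor d of 46, and zero for non-divisors.
Here 46 is not a multiple of 50, so there are no elements of order 50.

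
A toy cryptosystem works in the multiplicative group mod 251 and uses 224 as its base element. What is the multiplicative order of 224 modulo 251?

250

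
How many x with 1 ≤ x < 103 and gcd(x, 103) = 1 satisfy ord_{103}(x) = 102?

32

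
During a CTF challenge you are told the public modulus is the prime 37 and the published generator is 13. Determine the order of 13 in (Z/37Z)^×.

36

By Lagrange's theorem, ord_37(13) divides φ(37) = 37 − 1 = 36 = 2^2 · 3^2.
Divisors of 36: 1, 2, 3, 4, 6, 9, 12, 18, 36.
Check 13^d mod 37 for each divisor in increasing order:
13^1 ≡ 13 (mod 37)
13^2 ≡ 21 (mod 37)
13^3 ≡ 14 (mod 37)
13^4 ≡ 34 (mod 37)
13^6 ≡ 11 (mod 37)
13^9 ≡ 6 (mod 37)
13^12 ≡ 10 (mod 37)
13^18 ≡ 36 (mod 37)
13^36 ≡ 1 (mod 37) ✓
Therefore the multiplicative order of 13 modulo 37 is 36.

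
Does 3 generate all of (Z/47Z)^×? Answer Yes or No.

φ(47) = 47 − 1 = 46 = 2 · 23.
3 is a primitive root mod 47 iff 3^(φ(47)/q) ≢ 1 for every prime q | φ(47), i.e. q ∈ {2, 23}.
3^23 ≡ 1 (mod 47)  [q = 2: ≡ 1 ✗]
3^2 ≡ 9 (mod 47)  [q = 23: ≢ 1 ✓]
The check at q = 2 fails, so 3 generates a proper subgroup.

No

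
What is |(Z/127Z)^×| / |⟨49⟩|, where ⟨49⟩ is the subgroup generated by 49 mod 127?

By Lagrange's theorem, ord_127(49) divides φ(127) = 127 − 1 = 126 = 2 · 3^2 · 7.
Divisors of 126: 1, 2, 3, 6, 7, 9, 14, 18, 21, 42, 63, 126.
Test each divisor d:
49^1 ≡ 49 (mod 127)
49^2 ≡ 115 (mod 127)
49^3 ≡ 47 (mod 127)
49^6 ≡ 50 (mod 127)
49^7 ≡ 37 (mod 127)
49^9 ≡ 64 (mod 127)
49^14 ≡ 99 (mod 127)
49^18 ≡ 32 (mod 127)
49^21 ≡ 107 (mod 127)
49^42 ≡ 19 (mod 127)
49^63 ≡ 1 (mod 127) ✓
So ord_127(49) = 63, hence |⟨49⟩| = 63.
[(Z/127Z)^× : ⟨49⟩] = 126/63 = 2.

2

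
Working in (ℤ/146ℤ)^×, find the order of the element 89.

By Lagrange's theorem, ord_146(89) divides φ(146) = φ(2)·φ(73) = 1·72 = 72 = 2^3 · 3^2.
Divisors of 72: 1, 2, 3, 4, 6, 8, 9, 12, 18, 24, 36, 72.
Test each divisor d:
89^1 ≡ 89
89^2 ≡ 37
89^3 ≡ 81
89^4 ≡ 55
89^6 ≡ 137
89^8 ≡ 105
89^9 ≡ 1
So ord_146(89) = 9.

9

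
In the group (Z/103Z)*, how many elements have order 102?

32

φ(103) = 103 − 1 = 102 = 2 · 3 · 17.
In a cyclic group of order 102, there are φ(d) elements of order d for each divisor d of 102, and zero for non-divisors.
102 = 2 · 3 · 17 divides 102, and φ(102) = 32.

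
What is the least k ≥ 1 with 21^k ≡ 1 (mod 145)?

28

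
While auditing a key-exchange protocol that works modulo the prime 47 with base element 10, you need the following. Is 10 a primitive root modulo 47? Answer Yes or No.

φ(47) = 47 − 1 = 46 = 2 · 23.
10 is a primitive root mod 47 iff 10^(φ(47)/q) ≢ 1 for every prime q | φ(47), i.e. q ∈ {2, 23}.
10^23 ≡ 46 (mod 47)  [q = 2: ≢ 1 ✓]
10^2 ≡ 6 (mod 47)  [q = 23: ≢ 1 ✓]
Every test exponent gives a nontrivial residue, hence 10 generates the full group.

Yes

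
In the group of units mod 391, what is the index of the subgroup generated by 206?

Since 206 ∈ (Z/391Z)^×, its order divides φ(391) = φ(17·23) = (17−1)·(23−1) = 16·22 = 352 = 2^5 · 11.
Divisors of 352: 1, 2, 4, 8, 11, 16, 22, 32, 44, 88, 176, 352.
Compute 206^d (mod 391) for the divisors d until we hit 1:
206^1 ≡ 206 (mod 391)
206^2 ≡ 208 (mod 391)
206^4 ≡ 254 (mod 391)
206^8 ≡ 1 (mod 391) ✓
Thus |⟨206⟩| = ord(206) = 8.
Index = |(Z/391Z)^×| / |⟨206⟩| = 352 / 8 = 44.

44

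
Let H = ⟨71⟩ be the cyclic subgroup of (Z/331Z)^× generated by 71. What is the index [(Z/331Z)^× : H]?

ord(71) | φ(331) = 331 − 1 = 330 = 2 · 3 · 5 · 11.
Divisors of 330: 1, 2, 3, 5, 6, 10, 11, 15, 22, 30, 33, 55, 66, 110, 165, 330.
Test each divisor d:
71^1 ≡ 71
71^2 ≡ 76
71^3 ≡ 100
71^5 ≡ 318
71^6 ≡ 70
71^10 ≡ 169
71^11 ≡ 83
71^15 ≡ 120
71^22 ≡ 269
71^30 ≡ 167
71^33 ≡ 150
71^55 ≡ 299
71^66 ≡ 323
71^110 ≡ 31
71^165 ≡ 1
So ord_331(71) = 165, hence |⟨71⟩| = 165.
Index = |(Z/331Z)^×| / |⟨71⟩| = 330 / 165 = 2.

2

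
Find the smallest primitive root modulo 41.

φ(41) = 41 − 1 = 40 = 2^3 · 5.
g is a primitive root iff g^(40/q) ≢ 1 (mod 41) for each prime q ∈ {2, 5}.
g = 2: 2^20 ≡ 1 — hits 1, so not a primitive root.
g = 3: 3^20 ≡ 40; 3^8 ≡ 1 — hits 1, so not a primitive root.
g = 4: 4^20 ≡ 1 — hits 1, so not a primitive root.
g = 5: 5^20 ≡ 1 — hits 1, so not a primitive root.
g = 6: 6^20 ≡ 40; 6^8 ≡ 10 — none is 1, so 6 is a primitive root.
Hence the least primitive root of 41 is 6.

6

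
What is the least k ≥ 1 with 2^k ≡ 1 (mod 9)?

6

Since 2 ∈ (Z/9Z)^×, its order divides φ(9) = φ(3^2) = 3·(3−1) = 6 = 2 · 3.
Divisors of 6: 1, 2, 3, 6.
Compute 2^d (mod 9) for the divisors d until we hit 1:
2^1 ≡ 2
2^2 ≡ 4
2^3 ≡ 8
2^6 ≡ 1
So ord_9(2) = 6.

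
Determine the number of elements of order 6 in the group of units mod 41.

φ(41) = 41 − 1 = 40 = 2^3 · 5.
(Z/41Z)^× is cyclic (|G| = 40); a cyclic group of order m has exactly φ(d) elements of each order d | m, and none otherwise.
6 does not divide 40, so no element of (Z/41Z)^× has order 6.

0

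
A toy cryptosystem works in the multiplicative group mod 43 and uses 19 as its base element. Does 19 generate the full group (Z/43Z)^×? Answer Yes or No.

φ(43) = 43 − 1 = 42 = 2 · 3 · 7.
It suffices to check that the order of 19 is not a proper divisor of 42: compute 19^(42/q) for q ∈ {2, 3, 7}.
19^21 ≡ 42 (mod 43)  [q = 2: ≢ 1 ✓]
19^14 ≡ 36 (mod 43)  [q = 3: ≢ 1 ✓]
19^6 ≡ 11 (mod 43)  [q = 7: ≢ 1 ✓]
Every test exponent gives a nontrivial residue, hence 19 generates the full group.

Yes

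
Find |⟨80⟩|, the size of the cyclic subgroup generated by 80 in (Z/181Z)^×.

The order of 80 must divide φ(181) = 181 − 1 = 180 = 2^2 · 3^2 · 5.
Divisors of 180: 1, 2, 3, 4, 5, 6, 9, 10, 12, 15, 18, 20, 30, 36, 45, 60, 90, 180.
Test each divisor d:
80^1 ≡ 80
80^2 ≡ 65
80^3 ≡ 132
80^4 ≡ 62
80^5 ≡ 73
80^6 ≡ 48
80^9 ≡ 1
Therefore the multiplicative order of 80 modulo 181 is 9.

9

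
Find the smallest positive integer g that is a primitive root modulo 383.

5

φ(383) = 383 − 1 = 382 = 2 · 191.
Test candidates g = 2, 3, … against the prime factors q ∈ {2, 191} of φ(383): g is a generator iff g^(382/q) ≢ 1 for every such q.
g = 2: 2^191 ≡ 1 — hits 1, so not a primitive root.
g = 3: 3^191 ≡ 1 — hits 1, so not a primitive root.
g = 4: 4^191 ≡ 1 — hits 1, so not a primitive root.
g = 5: 5^191 ≡ 382; 5^2 ≡ 25 — none is 1, so 5 is a primitive root.
So 5 is the smallest generator of (Z/383Z)^×.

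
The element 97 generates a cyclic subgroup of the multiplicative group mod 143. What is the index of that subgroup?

2

ord(97) | φ(143) = φ(11·13) = (11−1)·(13−1) = 10·12 = 120 = 2^3 · 3 · 5.
Divisors of 120: 1, 2, 3, 4, 5, 6, 8, 10, 12, 15, 20, 24, 30, 40, 60, 120.
Compute 97^d (mod 143) for the divisors d until we hit 1:
97^1 ≡ 97 (mod 143)
97^2 ≡ 114 (mod 143)
97^3 ≡ 47 (mod 143)
97^4 ≡ 126 (mod 143)
97^5 ≡ 67 (mod 143)
97^6 ≡ 64 (mod 143)
97^8 ≡ 3 (mod 143)
97^10 ≡ 56 (mod 143)
97^12 ≡ 92 (mod 143)
97^15 ≡ 34 (mod 143)
97^20 ≡ 133 (mod 143)
97^24 ≡ 27 (mod 143)
97^30 ≡ 12 (mod 143)
97^40 ≡ 100 (mod 143)
97^60 ≡ 1 (mod 143) ✓
So ord_143(97) = 60, hence |⟨97⟩| = 60.
The index is φ(143) / ord(97) = 120 / 60 = 2.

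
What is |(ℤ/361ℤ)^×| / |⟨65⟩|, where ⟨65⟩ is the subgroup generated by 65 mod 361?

ord(65) | φ(361) = φ(19^2) = 19·(19−1) = 342 = 2 · 3^2 · 19.
Divisors of 342: 1, 2, 3, 6, 9, 18, 19, 38, 57, 114, 171, 342.
Test each divisor d:
65^1 ≡ 65 (mod 361)
65^2 ≡ 254 (mod 361)
65^3 ≡ 265 (mod 361)
65^6 ≡ 191 (mod 361)
65^9 ≡ 75 (mod 361)
65^18 ≡ 210 (mod 361)
65^19 ≡ 293 (mod 361)
65^38 ≡ 292 (mod 361)
65^57 ≡ 360 (mod 361)
65^114 ≡ 1 (mod 361) ✓
The order of 65 is 114, so the subgroup it generates has 114 elements.
The index is φ(361) / ord(65) = 342 / 114 = 3.

3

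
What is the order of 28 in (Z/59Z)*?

29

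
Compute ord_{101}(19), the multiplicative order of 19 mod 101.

25

Since 19 ∈ (Z/101Z)^×, its order divides φ(101) = 101 − 1 = 100 = 2^2 · 5^2.
Divisors of 100: 1, 2, 4, 5, 10, 20, 25, 50, 100.
Compute 19^d (mod 101) for the divisors d until we hit 1:
19^1 ≡ 19 (mod 101)
19^2 ≡ 58 (mod 101)
19^4 ≡ 31 (mod 101)
19^5 ≡ 84 (mod 101)
19^10 ≡ 87 (mod 101)
19^20 ≡ 95 (mod 101)
19^25 ≡ 1 (mod 101) ✓
So ord_101(19) = 25.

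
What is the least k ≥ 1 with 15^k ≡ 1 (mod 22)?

ord(15) | φ(22) = φ(2)·φ(11) = 1·10 = 10 = 2 · 5.
Divisors of 10: 1, 2, 5, 10.
Evaluate successive powers at the divisors of 10:
15^1 ≡ 15 (mod 22)
15^2 ≡ 5 (mod 22)
15^5 ≡ 1 (mod 22) ✓
Hence ord(15) = 5.

5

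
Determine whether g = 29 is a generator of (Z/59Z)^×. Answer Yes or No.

No

φ(59) = 59 − 1 = 58 = 2 · 29.
It suffices to check that the order of 29 is not a proper divisor of 58: compute 29^(58/q) for q ∈ {2, 29}.
29^29 ≡ 1 (mod 59)  [q = 2: ≡ 1 ✗]
29^2 ≡ 15 (mod 59)  [q = 29: ≢ 1 ✓]
Since 29^29 ≡ 1, the order of 29 divides 29 < 58, so 29 is not a primitive root.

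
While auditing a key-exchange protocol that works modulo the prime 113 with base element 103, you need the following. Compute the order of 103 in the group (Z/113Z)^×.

112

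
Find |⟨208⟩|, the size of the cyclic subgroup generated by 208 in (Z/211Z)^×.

105

The order of 208 must divide φ(211) = 211 − 1 = 210 = 2 · 3 · 5 · 7.
Divisors of 210: 1, 2, 3, 5, 6, 7, 10, 14, 15, 21, 30, 35, 42, 70, 105, 210.
Compute 208^d (mod 211) for the divisors d until we hit 1:
208^1 ≡ 208 (mod 211)
208^2 ≡ 9 (mod 211)
208^3 ≡ 184 (mod 211)
208^5 ≡ 179 (mod 211)
208^6 ≡ 96 (mod 211)
208^7 ≡ 134 (mod 211)
208^10 ≡ 180 (mod 211)
208^14 ≡ 21 (mod 211)
208^15 ≡ 148 (mod 211)
208^21 ≡ 71 (mod 211)
208^30 ≡ 171 (mod 211)
208^35 ≡ 14 (mod 211)
208^42 ≡ 188 (mod 211)
208^70 ≡ 196 (mod 211)
208^105 ≡ 1 (mod 211) ✓
The smallest such exponent is 105, so the order of 208 is 105.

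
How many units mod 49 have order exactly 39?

0

φ(49) = φ(7^2) = 7·(7−1) = 42 = 2 · 3 · 7.
In a cyclic group of order 42, there are φ(d) elements of order d for each divisor d of 42, and zero for non-divisors.
39 does not divide 42, so no element of (Z/49Z)^× has order 39.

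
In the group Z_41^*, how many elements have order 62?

φ(41) = 41 − 1 = 40 = 2^3 · 5.
In a cyclic group of order 40, there are φ(d) elements of order d for each divisor d of 40, and zero for non-divisors.
Since 62 ∤ 40, the count is 0.

0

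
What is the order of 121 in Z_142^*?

ord(121) | φ(142) = φ(2)·φ(71) = 1·70 = 70 = 2 · 5 · 7.
Divisors of 70: 1, 2, 5, 7, 10, 14, 35, 70.
Check 121^d mod 142 for each divisor in increasing order:
121^1 ≡ 121 (mod 142)
121^2 ≡ 15 (mod 142)
121^5 ≡ 103 (mod 142)
121^7 ≡ 125 (mod 142)
121^10 ≡ 101 (mod 142)
121^14 ≡ 5 (mod 142)
121^35 ≡ 1 (mod 142) ✓
Therefore the multiplicative order of 121 modulo 142 is 35.

35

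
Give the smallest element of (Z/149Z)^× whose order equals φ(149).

φ(149) = 149 − 1 = 148 = 2^2 · 37.
g is a primitive root iff g^(148/q) ≢ 1 (mod 149) for each prime q ∈ {2, 37}.
g = 2: 2^74 ≡ 148; 2^4 ≡ 16 — none is 1, so 2 is a primitive root.
So 2 is the smallest generator of (Z/149Z)^×.

2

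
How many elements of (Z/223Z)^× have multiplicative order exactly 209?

0

φ(223) = 223 − 1 = 222 = 2 · 3 · 37.
Since (Z/223Z)^× is cyclic of order 222, the number of elements of order d is φ(d) when d | 222 and 0 otherwise.
Here 222 is not a multiple of 209, so there are no elements of order 209.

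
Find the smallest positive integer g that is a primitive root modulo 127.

φ(127) = 127 − 1 = 126 = 2 · 3^2 · 7.
g is a primitive root iff g^(126/q) ≢ 1 (mod 127) for each prime q ∈ {2, 3, 7}.
g = 2: 2^63 ≡ 1 — hits 1, so not a primitive root.
g = 3: 3^63 ≡ 126; 3^42 ≡ 107; 3^18 ≡ 4 — none is 1, so 3 is a primitive root.
Hence the least primitive root of 127 is 3.

3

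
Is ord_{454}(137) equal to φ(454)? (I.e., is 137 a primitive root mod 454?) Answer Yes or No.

Yes

φ(454) = φ(2)·φ(227) = 1·226 = 226 = 2 · 113.
Test 137^(226/q) mod 454 for each prime factor q of 226:
137^113 ≡ 453 (mod 454)  [q = 2: ≢ 1 ✓]
137^2 ≡ 155 (mod 454)  [q = 113: ≢ 1 ✓]
None equal 1, so ord_454(137) = 226: 137 is a primitive root.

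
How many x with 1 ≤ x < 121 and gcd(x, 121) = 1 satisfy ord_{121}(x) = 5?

4

φ(121) = φ(11^2) = 11·(11−1) = 110 = 2 · 5 · 11.
Since (Z/121Z)^× is cyclic of order 110, the number of elements of order d is φ(d) when d | 110 and 0 otherwise.
5 | 110, and φ(5) = 5 − 1 = 4.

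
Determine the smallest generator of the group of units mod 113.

φ(113) = 113 − 1 = 112 = 2^4 · 7.
Test candidates g = 2, 3, … against the prime factors q ∈ {2, 7} of φ(113): g is a generator iff g^(112/q) ≢ 1 for every such q.
g = 2: 2^56 ≡ 1 — hits 1, so not a primitive root.
g = 3: 3^56 ≡ 112; 3^16 ≡ 49 — none is 1, so 3 is a primitive root.
The smallest primitive root modulo 113 is 3.

3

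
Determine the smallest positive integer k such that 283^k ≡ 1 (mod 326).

The order of 283 must divide φ(326) = φ(2)·φ(163) = 1·162 = 162 = 2 · 3^4.
Divisors of 162: 1, 2, 3, 6, 9, 18, 27, 54, 81, 162.
Test each divisor d:
283^1 ≡ 283
283^2 ≡ 219
283^3 ≡ 37
283^6 ≡ 65
283^9 ≡ 123
283^18 ≡ 133
283^27 ≡ 59
283^54 ≡ 221
283^81 ≡ 325
283^162 ≡ 1
The smallest such exponent is 162, so the order of 283 is 162.

162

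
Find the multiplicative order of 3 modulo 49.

By Lagrange's theorem, ord_49(3) divides φ(49) = φ(7^2) = 7·(7−1) = 42 = 2 · 3 · 7.
Divisors of 42: 1, 2, 3, 6, 7, 14, 21, 42.
Check 3^d mod 49 for each divisor in increasing order:
3^1 ≡ 3
3^2 ≡ 9
3^3 ≡ 27
3^6 ≡ 43
3^7 ≡ 31
3^14 ≡ 30
3^21 ≡ 48
3^42 ≡ 1
Therefore the multiplicative order of 3 modulo 49 is 42.

42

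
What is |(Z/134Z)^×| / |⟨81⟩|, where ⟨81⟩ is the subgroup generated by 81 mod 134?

ord(81) | φ(134) = φ(2)·φ(67) = 1·66 = 66 = 2 · 3 · 11.
Divisors of 66: 1, 2, 3, 6, 11, 22, 33, 66.
Test each divisor d:
81^1 ≡ 81 (mod 134)
81^2 ≡ 129 (mod 134)
81^3 ≡ 131 (mod 134)
81^6 ≡ 9 (mod 134)
81^11 ≡ 1 (mod 134) ✓
The order of 81 is 11, so the subgroup it generates has 11 elements.
The index is φ(134) / ord(81) = 66 / 11 = 6.

6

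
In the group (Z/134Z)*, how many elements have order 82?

0

φ(134) = φ(2)·φ(67) = 1·66 = 66 = 2 · 3 · 11.
Since (Z/134Z)^× is cyclic of order 66, the number of elements of order d is φ(d) when d | 66 and 0 otherwise.
Since 82 ∤ 66, the count is 0.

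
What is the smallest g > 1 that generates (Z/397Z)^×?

5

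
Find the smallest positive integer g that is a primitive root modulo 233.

3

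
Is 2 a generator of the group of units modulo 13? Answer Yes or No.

Yes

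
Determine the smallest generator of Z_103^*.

5

φ(103) = 103 − 1 = 102 = 2 · 3 · 17.
Test candidates g = 2, 3, … against the prime factors q ∈ {2, 3, 17} of φ(103): g is a generator iff g^(102/q) ≢ 1 for every such q.
g = 2: 2^51 ≡ 1 — hits 1, so not a primitive root.
g = 3: 3^51 ≡ 102; 3^34 ≡ 1 — hits 1, so not a primitive root.
g = 4: 4^51 ≡ 1 — hits 1, so not a primitive root.
g = 5: 5^51 ≡ 102; 5^34 ≡ 56; 5^6 ≡ 72 — none is 1, so 5 is a primitive root.
The smallest primitive root modulo 103 is 5.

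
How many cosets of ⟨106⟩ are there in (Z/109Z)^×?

By Lagrange's theorem, ord_109(106) divides φ(109) = 109 − 1 = 108 = 2^2 · 3^3.
Divisors of 108: 1, 2, 3, 4, 6, 9, 12, 18, 27, 36, 54, 108.
Test each divisor d:
106^1 ≡ 106
106^2 ≡ 9
106^3 ≡ 82
106^4 ≡ 81
106^6 ≡ 75
106^9 ≡ 46
106^12 ≡ 66
106^18 ≡ 45
106^27 ≡ 108
106^36 ≡ 63
106^54 ≡ 1
So ord_109(106) = 54, hence |⟨106⟩| = 54.
[(Z/109Z)^× : ⟨106⟩] = 108/54 = 2.

2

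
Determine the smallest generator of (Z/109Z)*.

6

φ(109) = 109 − 1 = 108 = 2^2 · 3^3.
Test candidates g = 2, 3, … against the prime factors q ∈ {2, 3} of φ(109): g is a generator iff g^(108/q) ≢ 1 for every such q.
g = 2: 2^54 ≡ 108; 2^36 ≡ 1 — hits 1, so not a primitive root.
g = 3: 3^54 ≡ 1 — hits 1, so not a primitive root.
g = 4: 4^54 ≡ 1 — hits 1, so not a primitive root.
g = 5: 5^54 ≡ 1 — hits 1, so not a primitive root.
g = 6: 6^54 ≡ 108; 6^36 ≡ 63 — none is 1, so 6 is a primitive root.
Hence the least primitive root of 109 is 6.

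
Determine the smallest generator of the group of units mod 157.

φ(157) = 157 − 1 = 156 = 2^2 · 3 · 13.
Test candidates g = 2, 3, … against the prime factors q ∈ {2, 3, 13} of φ(157): g is a generator iff g^(156/q) ≢ 1 for every such q.
g = 2: 2^78 ≡ 156; 2^52 ≡ 1 — hits 1, so not a primitive root.
g = 3: 3^78 ≡ 1 — hits 1, so not a primitive root.
g = 4: 4^78 ≡ 1 — hits 1, so not a primitive root.
g = 5: 5^78 ≡ 156; 5^52 ≡ 12; 5^12 ≡ 130 — none is 1, so 5 is a primitive root.
Hence the least primitive root of 157 is 5.

5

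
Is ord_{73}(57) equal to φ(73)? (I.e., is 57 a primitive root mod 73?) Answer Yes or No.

No

φ(73) = 73 − 1 = 72 = 2^3 · 3^2.
57 is a primitive root mod 73 iff 57^(φ(73)/q) ≢ 1 for every prime q | φ(73), i.e. q ∈ {2, 3}.
57^36 ≡ 1 (mod 73)  [q = 2: ≡ 1 ✗]
57^24 ≡ 64 (mod 73)  [q = 3: ≢ 1 ✓]
57^36 ≡ 1 shows ord(57) | 36, strictly less than φ(73); not a primitive root.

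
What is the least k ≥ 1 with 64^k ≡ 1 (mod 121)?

The order of 64 must divide φ(121) = φ(11^2) = 11·(11−1) = 110 = 2 · 5 · 11.
Divisors of 110: 1, 2, 5, 10, 11, 22, 55, 110.
Compute 64^d (mod 121) for the divisors d until we hit 1:
64^1 ≡ 64 (mod 121)
64^2 ≡ 103 (mod 121)
64^5 ≡ 45 (mod 121)
64^10 ≡ 89 (mod 121)
64^11 ≡ 9 (mod 121)
64^22 ≡ 81 (mod 121)
64^55 ≡ 1 (mod 121) ✓
So ord_121(64) = 55.

55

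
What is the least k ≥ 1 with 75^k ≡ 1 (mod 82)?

Since 75 ∈ (Z/82Z)^×, its order divides φ(82) = φ(2)·φ(41) = 1·40 = 40 = 2^3 · 5.
Divisors of 40: 1, 2, 4, 5, 8, 10, 20, 40.
Test each divisor d:
75^1 ≡ 75 (mod 82)
75^2 ≡ 49 (mod 82)
75^4 ≡ 23 (mod 82)
75^5 ≡ 3 (mod 82)
75^8 ≡ 37 (mod 82)
75^10 ≡ 9 (mod 82)
75^20 ≡ 81 (mod 82)
75^40 ≡ 1 (mod 82) ✓
Therefore the multiplicative order of 75 modulo 82 is 40.

40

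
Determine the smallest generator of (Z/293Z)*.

φ(293) = 293 − 1 = 292 = 2^2 · 73.
Test candidates g = 2, 3, … against the prime factors q ∈ {2, 73} of φ(293): g is a generator iff g^(292/q) ≢ 1 for every such q.
g = 2: 2^146 ≡ 292; 2^4 ≡ 16 — none is 1, so 2 is a primitive root.
Hence the least primitive root of 293 is 2.

2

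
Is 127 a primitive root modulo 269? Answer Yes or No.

No

φ(269) = 269 − 1 = 268 = 2^2 · 67.
It suffices to check that the order of 127 is not a proper divisor of 268: compute 127^(268/q) for q ∈ {2, 67}.
127^134 ≡ 1 (mod 269)  [q = 2: ≡ 1 ✗]
127^4 ≡ 121 (mod 269)  [q = 67: ≢ 1 ✓]
Since 127^134 ≡ 1, the order of 127 divides 134 < 268, so 127 is not a primitive root.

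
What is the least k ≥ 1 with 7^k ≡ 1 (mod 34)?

16

ord(7) | φ(34) = φ(2)·φ(17) = 1·16 = 16 = 2^4.
Divisors of 16: 1, 2, 4, 8, 16.
Compute 7^d (mod 34) for the divisors d until we hit 1:
7^1 ≡ 7
7^2 ≡ 15
7^4 ≡ 21
7^8 ≡ 33
7^16 ≡ 1
The smallest such exponent is 16, so the order of 7 is 16.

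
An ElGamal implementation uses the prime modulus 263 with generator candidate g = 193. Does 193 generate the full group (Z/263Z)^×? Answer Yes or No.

φ(263) = 263 − 1 = 262 = 2 · 131.
Test 193^(262/q) mod 263 for each prime factor q of 262:
193^131 ≡ 262 (mod 263)  [q = 2: ≢ 1 ✓]
193^2 ≡ 166 (mod 263)  [q = 131: ≢ 1 ✓]
None equal 1, so ord_263(193) = 262: 193 is a primitive root.

Yes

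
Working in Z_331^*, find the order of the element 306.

ord(306) | φ(331) = 331 − 1 = 330 = 2 · 3 · 5 · 11.
Divisors of 330: 1, 2, 3, 5, 6, 10, 11, 15, 22, 30, 33, 55, 66, 110, 165, 330.
Compute 306^d (mod 331) for the divisors d until we hit 1:
306^1 ≡ 306
306^2 ≡ 294
306^3 ≡ 263
306^5 ≡ 199
306^6 ≡ 321
306^10 ≡ 212
306^11 ≡ 327
306^15 ≡ 151
306^22 ≡ 16
306^30 ≡ 293
306^33 ≡ 267
306^55 ≡ 300
306^66 ≡ 124
306^110 ≡ 299
306^165 ≡ 330
306^330 ≡ 1
Hence ord(306) = 330.

330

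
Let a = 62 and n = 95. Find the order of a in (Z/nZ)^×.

By Lagrange's theorem, ord_95(62) divides φ(95) = φ(5·19) = (5−1)·(19−1) = 4·18 = 72 = 2^3 · 3^2.
Divisors of 72: 1, 2, 3, 4, 6, 8, 9, 12, 18, 24, 36, 72.
Compute 62^d (mod 95) for the divisors d until we hit 1:
62^1 ≡ 62
62^2 ≡ 44
62^3 ≡ 68
62^4 ≡ 36
62^6 ≡ 64
62^8 ≡ 61
62^9 ≡ 77
62^12 ≡ 11
62^18 ≡ 39
62^24 ≡ 26
62^36 ≡ 1
So ord_95(62) = 36.

36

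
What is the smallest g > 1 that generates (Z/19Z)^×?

φ(19) = 19 − 1 = 18 = 2 · 3^2.
Test candidates g = 2, 3, … against the prime factors q ∈ {2, 3} of φ(19): g is a generator iff g^(18/q) ≢ 1 for every such q.
g = 2: 2^9 ≡ 18; 2^6 ≡ 7 — none is 1, so 2 is a primitive root.
Hence the least primitive root of 19 is 2.

2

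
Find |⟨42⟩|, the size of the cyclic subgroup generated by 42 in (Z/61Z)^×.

ord(42) | φ(61) = 61 − 1 = 60 = 2^2 · 3 · 5.
Divisors of 60: 1, 2, 3, 4, 5, 6, 10, 12, 15, 20, 30, 60.
Compute 42^d (mod 61) for the divisors d until we hit 1:
42^1 ≡ 42
42^2 ≡ 56
42^3 ≡ 34
42^4 ≡ 25
42^5 ≡ 13
42^6 ≡ 58
42^10 ≡ 47
42^12 ≡ 9
42^15 ≡ 1
Hence ord(42) = 15.

15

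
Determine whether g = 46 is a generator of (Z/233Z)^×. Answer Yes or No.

No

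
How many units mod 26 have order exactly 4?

2

φ(26) = φ(2)·φ(13) = 1·12 = 12 = 2^2 · 3.
Since (Z/26Z)^× is cyclic of order 12, the number of elements of order d is φ(d) when d | 12 and 0 otherwise.
4 = 2^2 divides 12, and φ(4) = 2.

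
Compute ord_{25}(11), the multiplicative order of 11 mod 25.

Since 11 ∈ (Z/25Z)^×, its order divides φ(25) = φ(5^2) = 5·(5−1) = 20 = 2^2 · 5.
Divisors of 20: 1, 2, 4, 5, 10, 20.
Test each divisor d:
11^1 ≡ 11 (mod 25)
11^2 ≡ 21 (mod 25)
11^4 ≡ 16 (mod 25)
11^5 ≡ 1 (mod 25) ✓
Hence ord(11) = 5.

5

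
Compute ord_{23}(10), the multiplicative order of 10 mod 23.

By Lagrange's theorem, ord_23(10) divides φ(23) = 23 − 1 = 22 = 2 · 11.
Divisors of 22: 1, 2, 11, 22.
Check 10^d mod 23 for each divisor in increasing order:
10^1 ≡ 10
10^2 ≡ 8
10^11 ≡ 22
10^22 ≡ 1
So ord_23(10) = 22.

22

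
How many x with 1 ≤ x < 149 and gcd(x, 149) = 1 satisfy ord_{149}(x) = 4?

φ(149) = 149 − 1 = 148 = 2^2 · 37.
In a cyclic group of order 148, there are φ(d) elements of order d for each divisor d of 148, and zero for non-divisors.
4 = 2^2 divides 148, and φ(4) = 2.

2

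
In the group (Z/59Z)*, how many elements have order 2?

φ(59) = 59 − 1 = 58 = 2 · 29.
Since (Z/59Z)^× is cyclic of order 58, the number of elements of order d is φ(d) when d | 58 and 0 otherwise.
2 | 58, and φ(2) = 2 − 1 = 1.

1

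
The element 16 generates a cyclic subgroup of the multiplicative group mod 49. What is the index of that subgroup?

ord(16) | φ(49) = φ(7^2) = 7·(7−1) = 42 = 2 · 3 · 7.
Divisors of 42: 1, 2, 3, 6, 7, 14, 21, 42.
Check 16^d mod 49 for each divisor in increasing order:
16^1 ≡ 16 (mod 49)
16^2 ≡ 11 (mod 49)
16^3 ≡ 29 (mod 49)
16^6 ≡ 8 (mod 49)
16^7 ≡ 30 (mod 49)
16^14 ≡ 18 (mod 49)
16^21 ≡ 1 (mod 49) ✓
The order of 16 is 21, so the subgroup it generates has 21 elements.
[(Z/49Z)^× : ⟨16⟩] = 42/21 = 2.

2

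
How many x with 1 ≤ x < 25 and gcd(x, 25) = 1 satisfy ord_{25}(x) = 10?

φ(25) = φ(5^2) = 5·(5−1) = 20 = 2^2 · 5.
In a cyclic group of order 20, there are φ(d) elements of order d for each divisor d of 20, and zero for non-divisors.
10 = 2 · 5 divides 20, and φ(10) = 4.

4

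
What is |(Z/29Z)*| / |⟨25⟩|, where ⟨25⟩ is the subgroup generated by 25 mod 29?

By Lagrange's theorem, ord_29(25) divides φ(29) = 29 − 1 = 28 = 2^2 · 7.
Divisors of 28: 1, 2, 4, 7, 14, 28.
Compute 25^d (mod 29) for the divisors d until we hit 1:
25^1 ≡ 25 (mod 29)
25^2 ≡ 16 (mod 29)
25^4 ≡ 24 (mod 29)
25^7 ≡ 1 (mod 29) ✓
Thus |⟨25⟩| = ord(25) = 7.
Index = |(Z/29Z)^×| / |⟨25⟩| = 28 / 7 = 4.

4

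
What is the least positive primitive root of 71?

7

φ(71) = 71 − 1 = 70 = 2 · 5 · 7.
g is a primitive root iff g^(70/q) ≢ 1 (mod 71) for each prime q ∈ {2, 5, 7}.
g = 2: 2^35 ≡ 1 — hits 1, so not a primitive root.
g = 3: 3^35 ≡ 1 — hits 1, so not a primitive root.
g = 4: 4^35 ≡ 1 — hits 1, so not a primitive root.
g = 5: 5^35 ≡ 1 — hits 1, so not a primitive root.
g = 6: 6^35 ≡ 1 — hits 1, so not a primitive root.
g = 7: 7^35 ≡ 70; 7^14 ≡ 54; 7^10 ≡ 45 — none is 1, so 7 is a primitive root.
Hence the least primitive root of 71 is 7.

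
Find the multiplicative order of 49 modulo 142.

35

By Lagrange's theorem, ord_142(49) divides φ(142) = φ(2)·φ(71) = 1·70 = 70 = 2 · 5 · 7.
Divisors of 70: 1, 2, 5, 7, 10, 14, 35, 70.
Test each divisor d:
49^1 ≡ 49 (mod 142)
49^2 ≡ 129 (mod 142)
49^5 ≡ 45 (mod 142)
49^7 ≡ 125 (mod 142)
49^10 ≡ 37 (mod 142)
49^14 ≡ 5 (mod 142)
49^35 ≡ 1 (mod 142) ✓
The smallest such exponent is 35, so the order of 49 is 35.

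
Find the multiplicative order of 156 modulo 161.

33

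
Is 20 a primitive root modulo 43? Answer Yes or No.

Yes

φ(43) = 43 − 1 = 42 = 2 · 3 · 7.
It suffices to check that the order of 20 is not a proper divisor of 42: compute 20^(42/q) for q ∈ {2, 3, 7}.
20^21 ≡ 42 (mod 43)  [q = 2: ≢ 1 ✓]
20^14 ≡ 36 (mod 43)  [q = 3: ≢ 1 ✓]
20^6 ≡ 4 (mod 43)  [q = 7: ≢ 1 ✓]
None equal 1, so ord_43(20) = 42: 20 is a primitive root.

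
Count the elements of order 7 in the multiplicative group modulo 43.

φ(43) = 43 − 1 = 42 = 2 · 3 · 7.
(Z/43Z)^× is cyclic (|G| = 42); a cyclic group of order m has exactly φ(d) elements of each order d | m, and none otherwise.
7 | 42, and φ(7) = 7 − 1 = 6.

6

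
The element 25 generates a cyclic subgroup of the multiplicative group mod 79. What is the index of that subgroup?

2

ord(25) | φ(79) = 79 − 1 = 78 = 2 · 3 · 13.
Divisors of 78: 1, 2, 3, 6, 13, 26, 39, 78.
Evaluate successive powers at the divisors of 78:
25^1 ≡ 25
25^2 ≡ 72
25^3 ≡ 62
25^6 ≡ 52
25^13 ≡ 55
25^26 ≡ 23
25^39 ≡ 1
The order of 25 is 39, so the subgroup it generates has 39 elements.
The index is φ(79) / ord(25) = 78 / 39 = 2.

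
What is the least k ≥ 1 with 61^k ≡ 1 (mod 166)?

The order of 61 must divide φ(166) = φ(2)·φ(83) = 1·82 = 82 = 2 · 41.
Divisors of 82: 1, 2, 41, 82.
Check 61^d mod 166 for each divisor in increasing order:
61^1 ≡ 61
61^2 ≡ 69
61^41 ≡ 1
Hence ord(61) = 41.

41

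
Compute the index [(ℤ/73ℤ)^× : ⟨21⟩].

3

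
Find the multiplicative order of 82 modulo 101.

50

Since 82 ∈ (Z/101Z)^×, its order divides φ(101) = 101 − 1 = 100 = 2^2 · 5^2.
Divisors of 100: 1, 2, 4, 5, 10, 20, 25, 50, 100.
Evaluate successive powers at the divisors of 100:
82^1 ≡ 82
82^2 ≡ 58
82^4 ≡ 31
82^5 ≡ 17
82^10 ≡ 87
82^20 ≡ 95
82^25 ≡ 100
82^50 ≡ 1
Hence ord(82) = 50.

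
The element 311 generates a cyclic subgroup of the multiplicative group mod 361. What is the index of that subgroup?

6

By Lagrange's theorem, ord_361(311) divides φ(361) = φ(19^2) = 19·(19−1) = 342 = 2 · 3^2 · 19.
Divisors of 342: 1, 2, 3, 6, 9, 18, 19, 38, 57, 114, 171, 342.
Check 311^d mod 361 for each divisor in increasing order:
311^1 ≡ 311 (mod 361)
311^2 ≡ 334 (mod 361)
311^3 ≡ 267 (mod 361)
311^6 ≡ 172 (mod 361)
311^9 ≡ 77 (mod 361)
311^18 ≡ 153 (mod 361)
311^19 ≡ 292 (mod 361)
311^38 ≡ 68 (mod 361)
311^57 ≡ 1 (mod 361) ✓
So ord_361(311) = 57, hence |⟨311⟩| = 57.
[(Z/361Z)^× : ⟨311⟩] = 342/57 = 6.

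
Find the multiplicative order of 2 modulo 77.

30

By Lagrange's theorem, ord_77(2) divides φ(77) = φ(7·11) = (7−1)·(11−1) = 6·10 = 60 = 2^2 · 3 · 5.
Divisors of 60: 1, 2, 3, 4, 5, 6, 10, 12, 15, 20, 30, 60.
Evaluate successive powers at the divisors of 60:
2^1 ≡ 2
2^2 ≡ 4
2^3 ≡ 8
2^4 ≡ 16
2^5 ≡ 32
2^6 ≡ 64
2^10 ≡ 23
2^12 ≡ 15
2^15 ≡ 43
2^20 ≡ 67
2^30 ≡ 1
Hence ord(2) = 30.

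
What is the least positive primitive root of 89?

φ(89) = 89 − 1 = 88 = 2^3 · 11.
g is a primitive root iff g^(88/q) ≢ 1 (mod 89) for each prime q ∈ {2, 11}.
g = 2: 2^44 ≡ 1 — hits 1, so not a primitive root.
g = 3: 3^44 ≡ 88; 3^8 ≡ 64 — none is 1, so 3 is a primitive root.
The smallest primitive root modulo 89 is 3.

3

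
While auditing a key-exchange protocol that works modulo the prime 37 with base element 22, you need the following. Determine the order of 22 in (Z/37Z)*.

36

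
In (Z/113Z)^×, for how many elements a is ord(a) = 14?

φ(113) = 113 − 1 = 112 = 2^4 · 7.
(Z/113Z)^× is cyclic (|G| = 112); a cyclic group of order m has exactly φ(d) elements of each order d | m, and none otherwise.
14 = 2 · 7 divides 112, and φ(14) = 6.

6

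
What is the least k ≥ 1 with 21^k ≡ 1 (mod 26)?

4

The order of 21 must divide φ(26) = φ(2)·φ(13) = 1·12 = 12 = 2^2 · 3.
Divisors of 12: 1, 2, 3, 4, 6, 12.
Check 21^d mod 26 for each divisor in increasing order:
21^1 ≡ 21
21^2 ≡ 25
21^3 ≡ 5
21^4 ≡ 1
The smallest such exponent is 4, so the order of 21 is 4.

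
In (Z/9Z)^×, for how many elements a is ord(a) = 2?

φ(9) = φ(3^2) = 3·(3−1) = 6 = 2 · 3.
Since (Z/9Z)^× is cyclic of order 6, the number of elements of order d is φ(d) when d | 6 and 0 otherwise.
2 | 6, and φ(2) = 2 − 1 = 1.

1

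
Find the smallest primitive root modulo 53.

2

φ(53) = 53 − 1 = 52 = 2^2 · 13.
Test candidates g = 2, 3, … against the prime factors q ∈ {2, 13} of φ(53): g is a generator iff g^(52/q) ≢ 1 for every such q.
g = 2: 2^26 ≡ 52; 2^4 ≡ 16 — none is 1, so 2 is a primitive root.
The smallest primitive root modulo 53 is 2.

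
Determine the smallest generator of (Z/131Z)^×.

2

φ(131) = 131 − 1 = 130 = 2 · 5 · 13.
g is a primitive root iff g^(130/q) ≢ 1 (mod 131) for each prime q ∈ {2, 5, 13}.
g = 2: 2^65 ≡ 130; 2^26 ≡ 53; 2^10 ≡ 107 — none is 1, so 2 is a primitive root.
Hence the least primitive root of 131 is 2.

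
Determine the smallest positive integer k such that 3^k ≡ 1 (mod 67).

22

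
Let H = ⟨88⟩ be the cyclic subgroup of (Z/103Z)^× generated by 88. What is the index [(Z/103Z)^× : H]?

1

The order of 88 must divide φ(103) = 103 − 1 = 102 = 2 · 3 · 17.
Divisors of 102: 1, 2, 3, 6, 17, 34, 51, 102.
Check 88^d mod 103 for each divisor in increasing order:
88^1 ≡ 88 (mod 103)
88^2 ≡ 19 (mod 103)
88^3 ≡ 24 (mod 103)
88^6 ≡ 61 (mod 103)
88^17 ≡ 57 (mod 103)
88^34 ≡ 56 (mod 103)
88^51 ≡ 102 (mod 103)
88^102 ≡ 1 (mod 103) ✓
So ord_103(88) = 102, hence |⟨88⟩| = 102.
Index = |(Z/103Z)^×| / |⟨88⟩| = 102 / 102 = 1.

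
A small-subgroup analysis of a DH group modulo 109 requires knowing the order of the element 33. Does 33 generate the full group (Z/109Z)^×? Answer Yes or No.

No

φ(109) = 109 − 1 = 108 = 2^2 · 3^3.
An element g generates (Z/109Z)^× iff g^(108/q) ≢ 1 (mod 109) for each prime q ∈ {2, 3}.
33^54 ≡ 108 (mod 109)  [q = 2: ≢ 1 ✓]
33^36 ≡ 1 (mod 109)  [q = 3: ≡ 1 ✗]
The check at q = 3 fails, so 33 generates a proper subgroup.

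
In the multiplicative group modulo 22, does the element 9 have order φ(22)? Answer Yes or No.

No

φ(22) = φ(2)·φ(11) = 1·10 = 10 = 2 · 5.
Test 9^(10/q) mod 22 for each prime factor q of 10:
9^5 ≡ 1 (mod 22)  [q = 2: ≡ 1 ✗]
9^2 ≡ 15 (mod 22)  [q = 5: ≢ 1 ✓]
Since 9^5 ≡ 1, the order of 9 divides 5 < 10, so 9 is not a primitive root.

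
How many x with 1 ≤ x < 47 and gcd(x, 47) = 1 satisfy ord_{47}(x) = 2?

1

φ(47) = 47 − 1 = 46 = 2 · 23.
In a cyclic group of order 46, there are φ(d) elements of order d for each divisor d of 46, and zero for non-divisors.
2 | 46, and φ(2) = 2 − 1 = 1.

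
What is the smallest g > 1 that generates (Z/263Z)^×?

5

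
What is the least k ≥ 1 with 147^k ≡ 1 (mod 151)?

30

ord(147) | φ(151) = 151 − 1 = 150 = 2 · 3 · 5^2.
Divisors of 150: 1, 2, 3, 5, 6, 10, 15, 25, 30, 50, 75, 150.
Check 147^d mod 151 for each divisor in increasing order:
147^1 ≡ 147 (mod 151)
147^2 ≡ 16 (mod 151)
147^3 ≡ 87 (mod 151)
147^5 ≡ 33 (mod 151)
147^6 ≡ 19 (mod 151)
147^10 ≡ 32 (mod 151)
147^15 ≡ 150 (mod 151)
147^25 ≡ 119 (mod 151)
147^30 ≡ 1 (mod 151) ✓
So ord_151(147) = 30.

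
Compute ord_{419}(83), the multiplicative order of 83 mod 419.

418

ord(83) | φ(419) = 419 − 1 = 418 = 2 · 11 · 19.
Divisors of 418: 1, 2, 11, 19, 22, 38, 209, 418.
Check 83^d mod 419 for each divisor in increasing order:
83^1 ≡ 83 (mod 419)
83^2 ≡ 185 (mod 419)
83^11 ≡ 359 (mod 419)
83^19 ≡ 406 (mod 419)
83^22 ≡ 248 (mod 419)
83^38 ≡ 169 (mod 419)
83^209 ≡ 418 (mod 419)
83^418 ≡ 1 (mod 419) ✓
The smallest such exponent is 418, so the order of 83 is 418.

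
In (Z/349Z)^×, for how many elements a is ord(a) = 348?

112

φ(349) = 349 − 1 = 348 = 2^2 · 3 · 29.
Since (Z/349Z)^× is cyclic of order 348, the number of elements of order d is φ(d) when d | 348 and 0 otherwise.
348 = 2^2 · 3 · 29 divides 348, and φ(348) = 112.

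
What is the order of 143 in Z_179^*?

178

ord(143) | φ(179) = 179 − 1 = 178 = 2 · 89.
Divisors of 178: 1, 2, 89, 178.
Compute 143^d (mod 179) for the divisors d until we hit 1:
143^1 ≡ 143 (mod 179)
143^2 ≡ 43 (mod 179)
143^89 ≡ 178 (mod 179)
143^178 ≡ 1 (mod 179) ✓
Therefore the multiplicative order of 143 modulo 179 is 178.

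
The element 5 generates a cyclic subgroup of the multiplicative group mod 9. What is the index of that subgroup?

1

The order of 5 must divide φ(9) = φ(3^2) = 3·(3−1) = 6 = 2 · 3.
Divisors of 6: 1, 2, 3, 6.
Test each divisor d:
5^1 ≡ 5 (mod 9)
5^2 ≡ 7 (mod 9)
5^3 ≡ 8 (mod 9)
5^6 ≡ 1 (mod 9) ✓
Thus |⟨5⟩| = ord(5) = 6.
Index = |(Z/9Z)^×| / |⟨5⟩| = 6 / 6 = 1.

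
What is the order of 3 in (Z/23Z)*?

By Lagrange's theorem, ord_23(3) divides φ(23) = 23 − 1 = 22 = 2 · 11.
Divisors of 22: 1, 2, 11, 22.
Test each divisor d:
3^1 ≡ 3
3^2 ≡ 9
3^11 ≡ 1
So ord_23(3) = 11.

11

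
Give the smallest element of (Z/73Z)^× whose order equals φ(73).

5

φ(73) = 73 − 1 = 72 = 2^3 · 3^2.
Test candidates g = 2, 3, … against the prime factors q ∈ {2, 3} of φ(73): g is a generator iff g^(72/q) ≢ 1 for every such q.
g = 2: 2^36 ≡ 1 — hits 1, so not a primitive root.
g = 3: 3^36 ≡ 1 — hits 1, so not a primitive root.
g = 4: 4^36 ≡ 1 — hits 1, so not a primitive root.
g = 5: 5^36 ≡ 72; 5^24 ≡ 8 — none is 1, so 5 is a primitive root.
The smallest primitive root modulo 73 is 5.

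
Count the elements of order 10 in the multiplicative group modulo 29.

0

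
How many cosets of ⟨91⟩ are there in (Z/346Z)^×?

By Lagrange's theorem, ord_346(91) divides φ(346) = φ(2)·φ(173) = 1·172 = 172 = 2^2 · 43.
Divisors of 172: 1, 2, 4, 43, 86, 172.
Test each divisor d:
91^1 ≡ 91 (mod 346)
91^2 ≡ 323 (mod 346)
91^4 ≡ 183 (mod 346)
91^43 ≡ 253 (mod 346)
91^86 ≡ 345 (mod 346)
91^172 ≡ 1 (mod 346) ✓
The order of 91 is 172, so the subgroup it generates has 172 elements.
[(Z/346Z)^× : ⟨91⟩] = 172/172 = 1.

1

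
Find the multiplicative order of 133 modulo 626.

Since 133 ∈ (Z/626Z)^×, its order divides φ(626) = φ(2)·φ(313) = 1·312 = 312 = 2^3 · 3 · 13.
Divisors of 312: 1, 2, 3, 4, 6, 8, 12, 13, 24, 26, 39, 52, 78, 104, 156, 312.
Evaluate successive powers at the divisors of 312:
133^1 ≡ 133
133^2 ≡ 161
133^3 ≡ 129
133^4 ≡ 255
133^6 ≡ 365
133^8 ≡ 547
133^12 ≡ 513
133^13 ≡ 621
133^24 ≡ 249
133^26 ≡ 25
133^39 ≡ 501
133^52 ≡ 625
133^78 ≡ 601
133^104 ≡ 1
So ord_626(133) = 104.

104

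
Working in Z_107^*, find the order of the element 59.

The order of 59 must divide φ(107) = 107 − 1 = 106 = 2 · 53.
Divisors of 106: 1, 2, 53, 106.
Evaluate successive powers at the divisors of 106:
59^1 ≡ 59 (mod 107)
59^2 ≡ 57 (mod 107)
59^53 ≡ 106 (mod 107)
59^106 ≡ 1 (mod 107) ✓
So ord_107(59) = 106.

106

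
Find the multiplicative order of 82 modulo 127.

63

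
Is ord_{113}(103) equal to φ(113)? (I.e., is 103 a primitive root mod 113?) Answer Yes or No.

Yes

φ(113) = 113 − 1 = 112 = 2^4 · 7.
An element g generates (Z/113Z)^× iff g^(112/q) ≢ 1 (mod 113) for each prime q ∈ {2, 7}.
103^56 ≡ 112 (mod 113)  [q = 2: ≢ 1 ✓]
103^16 ≡ 106 (mod 113)  [q = 7: ≢ 1 ✓]
Every test exponent gives a nontrivial residue, hence 103 generates the full group.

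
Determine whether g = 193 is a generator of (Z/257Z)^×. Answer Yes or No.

φ(257) = 257 − 1 = 256 = 2^8.
An element g generates (Z/257Z)^× iff g^(256/q) ≢ 1 (mod 257) for each prime q ∈ {2}.
193^128 ≡ 1 (mod 257)  [q = 2: ≡ 1 ✗]
Since 193^128 ≡ 1, the order of 193 divides 128 < 256, so 193 is not a primitive root.

No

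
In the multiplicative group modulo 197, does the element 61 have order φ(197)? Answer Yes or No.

No

φ(197) = 197 − 1 = 196 = 2^2 · 7^2.
Test 61^(196/q) mod 197 for each prime factor q of 196:
61^98 ≡ 1 (mod 197)  [q = 2: ≡ 1 ✗]
61^28 ≡ 104 (mod 197)  [q = 7: ≢ 1 ✓]
61^98 ≡ 1 shows ord(61) | 98, strictly less than φ(197); not a primitive root.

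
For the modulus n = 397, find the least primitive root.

5

φ(397) = 397 − 1 = 396 = 2^2 · 3^2 · 11.
g is a primitive root iff g^(396/q) ≢ 1 (mod 397) for each prime q ∈ {2, 3, 11}.
g = 2: 2^198 ≡ 396; 2^132 ≡ 1 — hits 1, so not a primitive root.
g = 3: 3^198 ≡ 1 — hits 1, so not a primitive root.
g = 4: 4^198 ≡ 1 — hits 1, so not a primitive root.
g = 5: 5^198 ≡ 396; 5^132 ≡ 362; 5^36 ≡ 290 — none is 1, so 5 is a primitive root.
The smallest primitive root modulo 397 is 5.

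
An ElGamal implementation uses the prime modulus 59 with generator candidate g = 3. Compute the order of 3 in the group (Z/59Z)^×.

29

By Lagrange's theorem, ord_59(3) divides φ(59) = 59 − 1 = 58 = 2 · 29.
Divisors of 58: 1, 2, 29, 58.
Compute 3^d (mod 59) for the divisors d until we hit 1:
3^1 ≡ 3 (mod 59)
3^2 ≡ 9 (mod 59)
3^29 ≡ 1 (mod 59) ✓
Hence ord(3) = 29.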